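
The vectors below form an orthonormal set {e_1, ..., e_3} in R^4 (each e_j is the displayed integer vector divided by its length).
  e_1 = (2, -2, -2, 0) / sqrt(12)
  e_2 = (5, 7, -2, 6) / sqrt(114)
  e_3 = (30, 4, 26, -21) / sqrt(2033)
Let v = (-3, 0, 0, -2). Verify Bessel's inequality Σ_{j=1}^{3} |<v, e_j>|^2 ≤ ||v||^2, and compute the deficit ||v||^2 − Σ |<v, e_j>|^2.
Σ |<v, e_j>|^2 = 2253/214; ||v||^2 = 13; deficit = 529/214

Write each e_j = u_j / sqrt(<u_j, u_j>) where u_j is the displayed integer vector. Then <v, e_j> = <v, u_j> / sqrt(<u_j, u_j>), so |<v, e_j>|^2 = <v, u_j>^2 / <u_j, u_j>.
Coefficients: <v, e_1> = -6/sqrt(12), <v, e_2> = -27/sqrt(114), <v, e_3> = -48/sqrt(2033).
Square and sum: Σ |<v, e_j>|^2 = 2253/214.
Compute ||v||^2 = v·v = 13.
Deficit = 13 − 2253/214 = 529/214 ≥ 0, confirming Bessel's inequality. (The deficit equals ||v − Σ <v,e_j> e_j||^2, the squared distance from v to span{e_j}.)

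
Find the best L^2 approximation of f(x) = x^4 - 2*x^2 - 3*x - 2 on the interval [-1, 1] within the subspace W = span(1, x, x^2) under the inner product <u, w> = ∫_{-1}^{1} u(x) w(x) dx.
g(x) = -8*x^2/7 - 3*x - 73/35

The best approximation g ∈ W is the orthogonal projection of f onto W. Writing g = a_0 + a_1 x + a_2 x^2, the coefficients solve the normal equations G · a = b where
  G_{ij} = <φ_i, φ_j> and b_i = <f, φ_i>, with φ_0 = 1, φ_1 = x, φ_2 = x^2.
G =
  [2, 0, 2/3]
  [0, 2/3, 0]
  [2/3, 0, 2/5],
b = (-74/15, -2, -194/105).
Solving gives a_0 = -73/35, a_1 = -3, a_2 = -8/7, so
  g(x) = -8*x^2/7 - 3*x - 73/35.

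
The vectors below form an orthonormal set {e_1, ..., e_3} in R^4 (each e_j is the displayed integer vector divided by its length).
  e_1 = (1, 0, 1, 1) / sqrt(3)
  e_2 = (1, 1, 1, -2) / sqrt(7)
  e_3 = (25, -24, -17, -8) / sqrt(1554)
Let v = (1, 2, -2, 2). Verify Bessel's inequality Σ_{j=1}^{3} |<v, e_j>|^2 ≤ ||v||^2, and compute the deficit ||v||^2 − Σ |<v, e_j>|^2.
Σ |<v, e_j>|^2 = 121/74; ||v||^2 = 13; deficit = 841/74

Write each e_j = u_j / sqrt(<u_j, u_j>) where u_j is the displayed integer vector. Then <v, e_j> = <v, u_j> / sqrt(<u_j, u_j>), so |<v, e_j>|^2 = <v, u_j>^2 / <u_j, u_j>.
Coefficients: <v, e_1> = 1/sqrt(3), <v, e_2> = -3/sqrt(7), <v, e_3> = -5/sqrt(1554).
Square and sum: Σ |<v, e_j>|^2 = 121/74.
Compute ||v||^2 = v·v = 13.
Deficit = 13 − 121/74 = 841/74 ≥ 0, confirming Bessel's inequality. (The deficit equals ||v − Σ <v,e_j> e_j||^2, the squared distance from v to span{e_j}.)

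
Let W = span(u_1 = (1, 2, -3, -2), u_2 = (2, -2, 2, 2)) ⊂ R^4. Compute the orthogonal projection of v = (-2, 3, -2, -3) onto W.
proj_W(v) = (-20/9, 23/9, -8/3, -23/9)

Set up U = [u_1 | ... | u_2] ∈ R^(4×2). The projector onto W = col(U) is P = U (U^T U)^(-1) U^T.
Compute U^T U =
  [18, -12]
  [-12, 16],
and U^T v = (16, -20).
Solve U^T U · c = U^T v for the coefficients: c = (1/9, -7/6). The projection is proj_W(v) = U c.
Check: (v - proj_W(v)) · u_1 = 0  (should be 0).
Check: (v - proj_W(v)) · u_2 = 0  (should be 0).
Result: proj_W(v) = (-20/9, 23/9, -8/3, -23/9).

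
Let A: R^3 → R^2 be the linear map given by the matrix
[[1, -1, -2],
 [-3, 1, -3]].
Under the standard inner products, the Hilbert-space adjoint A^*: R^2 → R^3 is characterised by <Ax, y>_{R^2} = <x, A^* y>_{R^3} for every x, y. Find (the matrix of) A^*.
A^* = A^T =
[[1, -3],
 [-1, 1],
 [-2, -3]]

For real matrices with standard dot products, the defining identity <Ax, y> = <x, A^* y> gives (Ax)^T y = x^T (A^*) y, i.e. x^T A^T y = x^T (A^*) y. Since this holds for all x, y, we must have A^* = A^T. Therefore
A^* =
[[1, -3],
 [-1, 1],
 [-2, -3]].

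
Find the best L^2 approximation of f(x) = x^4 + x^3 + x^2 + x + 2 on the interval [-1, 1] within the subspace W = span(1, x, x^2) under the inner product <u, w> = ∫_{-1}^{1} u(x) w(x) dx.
g(x) = 13*x^2/7 + 8*x/5 + 67/35

The best approximation g ∈ W is the orthogonal projection of f onto W. Writing g = a_0 + a_1 x + a_2 x^2, the coefficients solve the normal equations G · a = b where
  G_{ij} = <φ_i, φ_j> and b_i = <f, φ_i>, with φ_0 = 1, φ_1 = x, φ_2 = x^2.
G =
  [2, 0, 2/3]
  [0, 2/3, 0]
  [2/3, 0, 2/5],
b = (76/15, 16/15, 212/105).
Solving gives a_0 = 67/35, a_1 = 8/5, a_2 = 13/7, so
  g(x) = 13*x^2/7 + 8*x/5 + 67/35.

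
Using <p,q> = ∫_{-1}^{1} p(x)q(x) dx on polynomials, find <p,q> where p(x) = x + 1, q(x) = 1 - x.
<p,q> = 4/3

Expand the product: p(x)·q(x) = 1 - x^2.
∫_{-1}^{1} of each monomial x^k gives [2/(k+1) if k even, 0 if k odd]. Integrating term-by-term (or equivalently evaluating the antiderivative F(x) = -x^3/3 + x at the endpoints):
  F(1) − F(−1) = 2/3 − (-2/3) = 4/3.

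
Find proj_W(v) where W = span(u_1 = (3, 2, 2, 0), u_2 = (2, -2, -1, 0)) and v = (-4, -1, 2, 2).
proj_W(v) = (-542/153, 92/153, -44/153, 0)

Set up U = [u_1 | ... | u_2] ∈ R^(4×2). The projector onto W = col(U) is P = U (U^T U)^(-1) U^T.
Compute U^T U =
  [17, 0]
  [0, 9],
and U^T v = (-10, -8).
Solve U^T U · c = U^T v for the coefficients: c = (-10/17, -8/9). The projection is proj_W(v) = U c.
Check: (v - proj_W(v)) · u_1 = 0  (should be 0).
Check: (v - proj_W(v)) · u_2 = 0  (should be 0).
Result: proj_W(v) = (-542/153, 92/153, -44/153, 0).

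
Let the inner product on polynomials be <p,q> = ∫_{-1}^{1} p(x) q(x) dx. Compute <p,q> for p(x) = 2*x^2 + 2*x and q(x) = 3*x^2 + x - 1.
<p,q> = 12/5

Expand the product: p(x)·q(x) = 6*x^4 + 8*x^3 - 2*x.
∫_{-1}^{1} of each monomial x^k gives [2/(k+1) if k even, 0 if k odd]. Integrating term-by-term (or equivalently evaluating the antiderivative F(x) = 6*x^5/5 + 2*x^4 - x^2 at the endpoints):
  F(1) − F(−1) = 11/5 − (-1/5) = 12/5.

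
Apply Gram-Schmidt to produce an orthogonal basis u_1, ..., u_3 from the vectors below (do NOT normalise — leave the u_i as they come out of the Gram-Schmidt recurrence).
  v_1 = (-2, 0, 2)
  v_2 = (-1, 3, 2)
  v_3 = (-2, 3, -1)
Orthogonal basis:
  u_1 = (-2, 0, 2)
  u_2 = (1/2, 3, 1/2)
  u_3 = (-36/19, 12/19, -36/19)

Apply the Gram-Schmidt recurrence
  u_1 = v_1
  u_i = v_i − Σ_{j<i} ((v_i · u_j) / (u_j · u_j)) · u_j.

Step by step this gives:
  u_1 = (-2, 0, 2)
  u_2 = (1/2, 3, 1/2)
  u_3 = (-36/19, 12/19, -36/19)

Orthogonality check:
  u_2 · u_1 = 0 (should be 0)
  u_3 · u_1 = 0 (should be 0)
  u_3 · u_2 = 0 (should be 0)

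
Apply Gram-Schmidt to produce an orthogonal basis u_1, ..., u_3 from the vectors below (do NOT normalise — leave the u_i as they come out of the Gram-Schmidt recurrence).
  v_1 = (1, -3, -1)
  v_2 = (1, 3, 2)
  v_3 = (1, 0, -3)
Orthogonal basis:
  u_1 = (1, -3, -1)
  u_2 = (21/11, 3/11, 12/11)
  u_3 = (7/6, 7/6, -7/3)

Apply the Gram-Schmidt recurrence
  u_1 = v_1
  u_i = v_i − Σ_{j<i} ((v_i · u_j) / (u_j · u_j)) · u_j.

Step by step this gives:
  u_1 = (1, -3, -1)
  u_2 = (21/11, 3/11, 12/11)
  u_3 = (7/6, 7/6, -7/3)

Orthogonality check:
  u_2 · u_1 = 0 (should be 0)
  u_3 · u_1 = 0 (should be 0)
  u_3 · u_2 = 0 (should be 0)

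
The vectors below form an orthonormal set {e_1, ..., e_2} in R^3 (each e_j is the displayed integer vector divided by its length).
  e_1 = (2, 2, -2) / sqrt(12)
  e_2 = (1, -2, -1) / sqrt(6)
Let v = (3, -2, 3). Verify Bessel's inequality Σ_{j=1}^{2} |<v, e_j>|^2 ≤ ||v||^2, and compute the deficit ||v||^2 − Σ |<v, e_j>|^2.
Σ |<v, e_j>|^2 = 4; ||v||^2 = 22; deficit = 18

Write each e_j = u_j / sqrt(<u_j, u_j>) where u_j is the displayed integer vector. Then <v, e_j> = <v, u_j> / sqrt(<u_j, u_j>), so |<v, e_j>|^2 = <v, u_j>^2 / <u_j, u_j>.
Coefficients: <v, e_1> = -4/sqrt(12), <v, e_2> = 4/sqrt(6).
Square and sum: Σ |<v, e_j>|^2 = 4.
Compute ||v||^2 = v·v = 22.
Deficit = 22 − 4 = 18 ≥ 0, confirming Bessel's inequality. (The deficit equals ||v − Σ <v,e_j> e_j||^2, the squared distance from v to span{e_j}.)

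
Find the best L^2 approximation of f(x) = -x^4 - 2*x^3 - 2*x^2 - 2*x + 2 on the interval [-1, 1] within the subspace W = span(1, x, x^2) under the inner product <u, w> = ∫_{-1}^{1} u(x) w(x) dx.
g(x) = -20*x^2/7 - 16*x/5 + 73/35

The best approximation g ∈ W is the orthogonal projection of f onto W. Writing g = a_0 + a_1 x + a_2 x^2, the coefficients solve the normal equations G · a = b where
  G_{ij} = <φ_i, φ_j> and b_i = <f, φ_i>, with φ_0 = 1, φ_1 = x, φ_2 = x^2.
G =
  [2, 0, 2/3]
  [0, 2/3, 0]
  [2/3, 0, 2/5],
b = (34/15, -32/15, 26/105).
Solving gives a_0 = 73/35, a_1 = -16/5, a_2 = -20/7, so
  g(x) = -20*x^2/7 - 16*x/5 + 73/35.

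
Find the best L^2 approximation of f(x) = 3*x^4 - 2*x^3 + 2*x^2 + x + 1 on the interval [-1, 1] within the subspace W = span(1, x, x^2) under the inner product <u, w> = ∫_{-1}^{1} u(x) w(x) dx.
g(x) = 32*x^2/7 - x/5 + 26/35

The best approximation g ∈ W is the orthogonal projection of f onto W. Writing g = a_0 + a_1 x + a_2 x^2, the coefficients solve the normal equations G · a = b where
  G_{ij} = <φ_i, φ_j> and b_i = <f, φ_i>, with φ_0 = 1, φ_1 = x, φ_2 = x^2.
G =
  [2, 0, 2/3]
  [0, 2/3, 0]
  [2/3, 0, 2/5],
b = (68/15, -2/15, 244/105).
Solving gives a_0 = 26/35, a_1 = -1/5, a_2 = 32/7, so
  g(x) = 32*x^2/7 - x/5 + 26/35.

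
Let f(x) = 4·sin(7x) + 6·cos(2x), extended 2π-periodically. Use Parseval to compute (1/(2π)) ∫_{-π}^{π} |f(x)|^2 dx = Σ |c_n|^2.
Σ |c_n|^2 = 26

Expand |f|^2 and use orthogonality of {sin(nx), cos(mx)} on [-π, π]:
  ∫_{-π}^{π} sin(nx)^2 dx = π, ∫ cos(mx)^2 dx = π, and cross terms integrate to 0.
So ∫_{-π}^{π} f(x)^2 dx = 4^2 · π + 6^2 · π = (16 + 36)π.
Divide by 2π: (16 + 36)/2 = 26.
By Parseval, this equals Σ |c_n|^2.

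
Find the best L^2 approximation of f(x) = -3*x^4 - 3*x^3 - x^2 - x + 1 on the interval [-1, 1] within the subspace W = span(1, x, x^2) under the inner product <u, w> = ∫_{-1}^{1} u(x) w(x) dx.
g(x) = -25*x^2/7 - 14*x/5 + 44/35

The best approximation g ∈ W is the orthogonal projection of f onto W. Writing g = a_0 + a_1 x + a_2 x^2, the coefficients solve the normal equations G · a = b where
  G_{ij} = <φ_i, φ_j> and b_i = <f, φ_i>, with φ_0 = 1, φ_1 = x, φ_2 = x^2.
G =
  [2, 0, 2/3]
  [0, 2/3, 0]
  [2/3, 0, 2/5],
b = (2/15, -28/15, -62/105).
Solving gives a_0 = 44/35, a_1 = -14/5, a_2 = -25/7, so
  g(x) = -25*x^2/7 - 14*x/5 + 44/35.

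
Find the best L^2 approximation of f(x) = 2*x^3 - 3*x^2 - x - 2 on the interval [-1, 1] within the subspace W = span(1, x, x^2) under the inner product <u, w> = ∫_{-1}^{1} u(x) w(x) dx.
g(x) = -3*x^2 + x/5 - 2

The best approximation g ∈ W is the orthogonal projection of f onto W. Writing g = a_0 + a_1 x + a_2 x^2, the coefficients solve the normal equations G · a = b where
  G_{ij} = <φ_i, φ_j> and b_i = <f, φ_i>, with φ_0 = 1, φ_1 = x, φ_2 = x^2.
G =
  [2, 0, 2/3]
  [0, 2/3, 0]
  [2/3, 0, 2/5],
b = (-6, 2/15, -38/15).
Solving gives a_0 = -2, a_1 = 1/5, a_2 = -3, so
  g(x) = -3*x^2 + x/5 - 2.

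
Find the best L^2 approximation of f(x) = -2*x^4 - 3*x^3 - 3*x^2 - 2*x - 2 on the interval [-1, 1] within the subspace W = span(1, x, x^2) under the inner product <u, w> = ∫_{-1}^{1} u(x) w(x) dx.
g(x) = -33*x^2/7 - 19*x/5 - 64/35

The best approximation g ∈ W is the orthogonal projection of f onto W. Writing g = a_0 + a_1 x + a_2 x^2, the coefficients solve the normal equations G · a = b where
  G_{ij} = <φ_i, φ_j> and b_i = <f, φ_i>, with φ_0 = 1, φ_1 = x, φ_2 = x^2.
G =
  [2, 0, 2/3]
  [0, 2/3, 0]
  [2/3, 0, 2/5],
b = (-34/5, -38/15, -326/105).
Solving gives a_0 = -64/35, a_1 = -19/5, a_2 = -33/7, so
  g(x) = -33*x^2/7 - 19*x/5 - 64/35.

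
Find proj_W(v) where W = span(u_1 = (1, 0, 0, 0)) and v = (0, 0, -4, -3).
proj_W(v) = (0, 0, 0, 0)

Set up U = [u_1 | ... | u_1] ∈ R^(4×1). The projector onto W = col(U) is P = U (U^T U)^(-1) U^T.
Compute U^T U =
  [1],
and U^T v = (0).
Solve U^T U · c = U^T v for the coefficients: c = (0). The projection is proj_W(v) = U c.
Check: (v - proj_W(v)) · u_1 = 0  (should be 0).
Result: proj_W(v) = (0, 0, 0, 0).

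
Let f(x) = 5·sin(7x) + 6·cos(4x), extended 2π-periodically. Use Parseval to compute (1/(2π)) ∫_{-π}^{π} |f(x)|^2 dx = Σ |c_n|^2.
Σ |c_n|^2 = 61/2

Expand |f|^2 and use orthogonality of {sin(nx), cos(mx)} on [-π, π]:
  ∫_{-π}^{π} sin(nx)^2 dx = π, ∫ cos(mx)^2 dx = π, and cross terms integrate to 0.
So ∫_{-π}^{π} f(x)^2 dx = 5^2 · π + 6^2 · π = (25 + 36)π.
Divide by 2π: (25 + 36)/2 = 61/2.
By Parseval, this equals Σ |c_n|^2.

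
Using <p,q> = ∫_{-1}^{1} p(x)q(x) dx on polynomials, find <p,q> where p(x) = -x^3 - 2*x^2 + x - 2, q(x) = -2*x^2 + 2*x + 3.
<p,q> = -56/5

Expand the product: p(x)·q(x) = 2*x^5 + 2*x^4 - 9*x^3 - x - 6.
∫_{-1}^{1} of each monomial x^k gives [2/(k+1) if k even, 0 if k odd]. Integrating term-by-term (or equivalently evaluating the antiderivative F(x) = x^6/3 + 2*x^5/5 - 9*x^4/4 - x^2/2 - 6*x at the endpoints):
  F(1) − F(−1) = -481/60 − (191/60) = -56/5.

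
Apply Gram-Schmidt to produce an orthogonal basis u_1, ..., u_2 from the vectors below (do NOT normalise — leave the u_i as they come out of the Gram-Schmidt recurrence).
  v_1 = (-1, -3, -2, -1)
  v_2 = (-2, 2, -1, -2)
Orthogonal basis:
  u_1 = (-1, -3, -2, -1)
  u_2 = (-2, 2, -1, -2)

Apply the Gram-Schmidt recurrence
  u_1 = v_1
  u_i = v_i − Σ_{j<i} ((v_i · u_j) / (u_j · u_j)) · u_j.

Step by step this gives:
  u_1 = (-1, -3, -2, -1)
  u_2 = (-2, 2, -1, -2)

Orthogonality check:
  u_2 · u_1 = 0 (should be 0)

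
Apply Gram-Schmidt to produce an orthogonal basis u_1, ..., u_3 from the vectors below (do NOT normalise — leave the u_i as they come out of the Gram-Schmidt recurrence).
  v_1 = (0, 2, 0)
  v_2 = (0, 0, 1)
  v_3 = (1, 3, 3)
Orthogonal basis:
  u_1 = (0, 2, 0)
  u_2 = (0, 0, 1)
  u_3 = (1, 0, 0)

Apply the Gram-Schmidt recurrence
  u_1 = v_1
  u_i = v_i − Σ_{j<i} ((v_i · u_j) / (u_j · u_j)) · u_j.

Step by step this gives:
  u_1 = (0, 2, 0)
  u_2 = (0, 0, 1)
  u_3 = (1, 0, 0)

Orthogonality check:
  u_2 · u_1 = 0 (should be 0)
  u_3 · u_1 = 0 (should be 0)
  u_3 · u_2 = 0 (should be 0)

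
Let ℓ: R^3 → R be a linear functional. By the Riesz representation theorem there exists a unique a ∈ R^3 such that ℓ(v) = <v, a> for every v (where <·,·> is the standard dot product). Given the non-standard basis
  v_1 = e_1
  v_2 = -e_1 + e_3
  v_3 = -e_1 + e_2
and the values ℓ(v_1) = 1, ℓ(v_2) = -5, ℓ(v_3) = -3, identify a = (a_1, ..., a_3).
a = (1, -2, -4)

Write a = (a_1, ..., a_3) in the standard basis. For each basis vector v_i, ℓ(v_i) = <v_i, a> is a linear equation in the a_j's. Collect the n equations into a matrix system V a = ℓ, where row i of V is v_i (expressed in the standard basis). Since V is invertible (lower-triangular with 1s on the diagonal, up to permutation), solve by back-substitution:
  V =
[[1, 0, 0],
 [-1, 0, 1],
 [-1, 1, 0]]
  V a = (1, -5, -3)
Solving gives a = (1, -2, -4).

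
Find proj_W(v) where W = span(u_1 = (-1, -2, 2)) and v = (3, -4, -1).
proj_W(v) = (-1/3, -2/3, 2/3)

Set up U = [u_1 | ... | u_1] ∈ R^(3×1). The projector onto W = col(U) is P = U (U^T U)^(-1) U^T.
Compute U^T U =
  [9],
and U^T v = (3).
Solve U^T U · c = U^T v for the coefficients: c = (1/3). The projection is proj_W(v) = U c.
Check: (v - proj_W(v)) · u_1 = 0  (should be 0).
Result: proj_W(v) = (-1/3, -2/3, 2/3).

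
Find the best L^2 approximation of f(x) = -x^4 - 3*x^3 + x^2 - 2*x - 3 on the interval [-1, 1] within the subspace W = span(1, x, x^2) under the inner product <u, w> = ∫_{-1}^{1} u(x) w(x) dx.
g(x) = x^2/7 - 19*x/5 - 102/35

The best approximation g ∈ W is the orthogonal projection of f onto W. Writing g = a_0 + a_1 x + a_2 x^2, the coefficients solve the normal equations G · a = b where
  G_{ij} = <φ_i, φ_j> and b_i = <f, φ_i>, with φ_0 = 1, φ_1 = x, φ_2 = x^2.
G =
  [2, 0, 2/3]
  [0, 2/3, 0]
  [2/3, 0, 2/5],
b = (-86/15, -38/15, -66/35).
Solving gives a_0 = -102/35, a_1 = -19/5, a_2 = 1/7, so
  g(x) = x^2/7 - 19*x/5 - 102/35.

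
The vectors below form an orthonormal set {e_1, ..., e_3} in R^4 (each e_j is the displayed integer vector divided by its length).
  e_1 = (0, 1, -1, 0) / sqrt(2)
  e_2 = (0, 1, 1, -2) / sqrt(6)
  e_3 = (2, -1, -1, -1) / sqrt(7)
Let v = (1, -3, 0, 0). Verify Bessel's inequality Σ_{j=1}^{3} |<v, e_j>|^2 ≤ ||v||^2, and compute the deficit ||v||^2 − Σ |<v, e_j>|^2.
Σ |<v, e_j>|^2 = 67/7; ||v||^2 = 10; deficit = 3/7

Write each e_j = u_j / sqrt(<u_j, u_j>) where u_j is the displayed integer vector. Then <v, e_j> = <v, u_j> / sqrt(<u_j, u_j>), so |<v, e_j>|^2 = <v, u_j>^2 / <u_j, u_j>.
Coefficients: <v, e_1> = -3/sqrt(2), <v, e_2> = -3/sqrt(6), <v, e_3> = 5/sqrt(7).
Square and sum: Σ |<v, e_j>|^2 = 67/7.
Compute ||v||^2 = v·v = 10.
Deficit = 10 − 67/7 = 3/7 ≥ 0, confirming Bessel's inequality. (The deficit equals ||v − Σ <v,e_j> e_j||^2, the squared distance from v to span{e_j}.)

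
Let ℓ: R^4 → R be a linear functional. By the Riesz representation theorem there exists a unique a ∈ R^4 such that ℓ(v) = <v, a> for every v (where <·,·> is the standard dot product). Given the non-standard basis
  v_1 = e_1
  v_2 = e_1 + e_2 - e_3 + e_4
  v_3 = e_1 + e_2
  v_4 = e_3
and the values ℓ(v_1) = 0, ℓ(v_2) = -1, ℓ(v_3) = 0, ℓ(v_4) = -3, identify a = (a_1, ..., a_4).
a = (0, 0, -3, -4)

Write a = (a_1, ..., a_4) in the standard basis. For each basis vector v_i, ℓ(v_i) = <v_i, a> is a linear equation in the a_j's. Collect the n equations into a matrix system V a = ℓ, where row i of V is v_i (expressed in the standard basis). Since V is invertible (lower-triangular with 1s on the diagonal, up to permutation), solve by back-substitution:
  V =
[[1, 0, 0, 0],
 [1, 1, -1, 1],
 [1, 1, 0, 0],
 [0, 0, 1, 0]]
  V a = (0, -1, 0, -3)
Solving gives a = (0, 0, -3, -4).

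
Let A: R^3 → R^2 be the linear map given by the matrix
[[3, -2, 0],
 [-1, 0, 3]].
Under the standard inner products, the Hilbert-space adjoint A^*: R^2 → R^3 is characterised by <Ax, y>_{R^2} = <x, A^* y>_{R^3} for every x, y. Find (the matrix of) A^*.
A^* = A^T =
[[3, -1],
 [-2, 0],
 [0, 3]]

For real matrices with standard dot products, the defining identity <Ax, y> = <x, A^* y> gives (Ax)^T y = x^T (A^*) y, i.e. x^T A^T y = x^T (A^*) y. Since this holds for all x, y, we must have A^* = A^T. Therefore
A^* =
[[3, -1],
 [-2, 0],
 [0, 3]].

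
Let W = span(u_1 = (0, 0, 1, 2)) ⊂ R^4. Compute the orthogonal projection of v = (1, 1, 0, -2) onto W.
proj_W(v) = (0, 0, -4/5, -8/5)

Set up U = [u_1 | ... | u_1] ∈ R^(4×1). The projector onto W = col(U) is P = U (U^T U)^(-1) U^T.
Compute U^T U =
  [5],
and U^T v = (-4).
Solve U^T U · c = U^T v for the coefficients: c = (-4/5). The projection is proj_W(v) = U c.
Check: (v - proj_W(v)) · u_1 = 0  (should be 0).
Result: proj_W(v) = (0, 0, -4/5, -8/5).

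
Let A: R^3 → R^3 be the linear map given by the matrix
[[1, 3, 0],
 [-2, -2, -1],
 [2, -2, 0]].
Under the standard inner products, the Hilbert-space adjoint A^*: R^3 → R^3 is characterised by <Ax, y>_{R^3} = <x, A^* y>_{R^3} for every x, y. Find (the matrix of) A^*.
A^* = A^T =
[[1, -2, 2],
 [3, -2, -2],
 [0, -1, 0]]

For real matrices with standard dot products, the defining identity <Ax, y> = <x, A^* y> gives (Ax)^T y = x^T (A^*) y, i.e. x^T A^T y = x^T (A^*) y. Since this holds for all x, y, we must have A^* = A^T. Therefore
A^* =
[[1, -2, 2],
 [3, -2, -2],
 [0, -1, 0]].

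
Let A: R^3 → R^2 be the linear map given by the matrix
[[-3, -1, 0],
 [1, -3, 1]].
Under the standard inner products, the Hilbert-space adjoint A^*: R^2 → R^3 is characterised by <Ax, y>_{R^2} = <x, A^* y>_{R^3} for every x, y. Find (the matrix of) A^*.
A^* = A^T =
[[-3, 1],
 [-1, -3],
 [0, 1]]

For real matrices with standard dot products, the defining identity <Ax, y> = <x, A^* y> gives (Ax)^T y = x^T (A^*) y, i.e. x^T A^T y = x^T (A^*) y. Since this holds for all x, y, we must have A^* = A^T. Therefore
A^* =
[[-3, 1],
 [-1, -3],
 [0, 1]].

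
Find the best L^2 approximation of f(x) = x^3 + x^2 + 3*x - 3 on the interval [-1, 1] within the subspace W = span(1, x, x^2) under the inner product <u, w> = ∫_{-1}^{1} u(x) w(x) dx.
g(x) = x^2 + 18*x/5 - 3

The best approximation g ∈ W is the orthogonal projection of f onto W. Writing g = a_0 + a_1 x + a_2 x^2, the coefficients solve the normal equations G · a = b where
  G_{ij} = <φ_i, φ_j> and b_i = <f, φ_i>, with φ_0 = 1, φ_1 = x, φ_2 = x^2.
G =
  [2, 0, 2/3]
  [0, 2/3, 0]
  [2/3, 0, 2/5],
b = (-16/3, 12/5, -8/5).
Solving gives a_0 = -3, a_1 = 18/5, a_2 = 1, so
  g(x) = x^2 + 18*x/5 - 3.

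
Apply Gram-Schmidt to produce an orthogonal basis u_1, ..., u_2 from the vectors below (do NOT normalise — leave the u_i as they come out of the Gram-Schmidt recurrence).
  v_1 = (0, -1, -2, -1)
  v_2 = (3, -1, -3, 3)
Orthogonal basis:
  u_1 = (0, -1, -2, -1)
  u_2 = (3, -1/3, -5/3, 11/3)

Apply the Gram-Schmidt recurrence
  u_1 = v_1
  u_i = v_i − Σ_{j<i} ((v_i · u_j) / (u_j · u_j)) · u_j.

Step by step this gives:
  u_1 = (0, -1, -2, -1)
  u_2 = (3, -1/3, -5/3, 11/3)

Orthogonality check:
  u_2 · u_1 = 0 (should be 0)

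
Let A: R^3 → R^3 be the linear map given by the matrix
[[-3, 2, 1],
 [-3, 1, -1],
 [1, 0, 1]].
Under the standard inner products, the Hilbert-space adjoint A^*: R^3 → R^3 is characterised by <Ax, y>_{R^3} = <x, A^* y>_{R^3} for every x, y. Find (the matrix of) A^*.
A^* = A^T =
[[-3, -3, 1],
 [2, 1, 0],
 [1, -1, 1]]

For real matrices with standard dot products, the defining identity <Ax, y> = <x, A^* y> gives (Ax)^T y = x^T (A^*) y, i.e. x^T A^T y = x^T (A^*) y. Since this holds for all x, y, we must have A^* = A^T. Therefore
A^* =
[[-3, -3, 1],
 [2, 1, 0],
 [1, -1, 1]].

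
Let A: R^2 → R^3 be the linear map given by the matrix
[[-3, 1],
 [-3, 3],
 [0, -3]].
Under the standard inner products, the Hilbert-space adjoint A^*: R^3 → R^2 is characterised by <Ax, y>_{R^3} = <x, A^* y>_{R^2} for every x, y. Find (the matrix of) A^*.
A^* = A^T =
[[-3, -3, 0],
 [1, 3, -3]]

For real matrices with standard dot products, the defining identity <Ax, y> = <x, A^* y> gives (Ax)^T y = x^T (A^*) y, i.e. x^T A^T y = x^T (A^*) y. Since this holds for all x, y, we must have A^* = A^T. Therefore
A^* =
[[-3, -3, 0],
 [1, 3, -3]].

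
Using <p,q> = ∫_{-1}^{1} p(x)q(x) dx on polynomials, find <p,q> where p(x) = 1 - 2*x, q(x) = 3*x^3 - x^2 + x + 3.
<p,q> = 8/5

Expand the product: p(x)·q(x) = -6*x^4 + 5*x^3 - 3*x^2 - 5*x + 3.
∫_{-1}^{1} of each monomial x^k gives [2/(k+1) if k even, 0 if k odd]. Integrating term-by-term (or equivalently evaluating the antiderivative F(x) = -6*x^5/5 + 5*x^4/4 - x^3 - 5*x^2/2 + 3*x at the endpoints):
  F(1) − F(−1) = -9/20 − (-41/20) = 8/5.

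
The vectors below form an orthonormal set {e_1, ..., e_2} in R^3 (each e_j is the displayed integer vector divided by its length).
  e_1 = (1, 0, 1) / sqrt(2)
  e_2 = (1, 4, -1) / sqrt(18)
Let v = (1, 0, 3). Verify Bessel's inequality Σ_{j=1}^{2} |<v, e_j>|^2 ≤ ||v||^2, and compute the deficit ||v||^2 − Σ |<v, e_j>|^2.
Σ |<v, e_j>|^2 = 74/9; ||v||^2 = 10; deficit = 16/9

Write each e_j = u_j / sqrt(<u_j, u_j>) where u_j is the displayed integer vector. Then <v, e_j> = <v, u_j> / sqrt(<u_j, u_j>), so |<v, e_j>|^2 = <v, u_j>^2 / <u_j, u_j>.
Coefficients: <v, e_1> = 4/sqrt(2), <v, e_2> = -2/sqrt(18).
Square and sum: Σ |<v, e_j>|^2 = 74/9.
Compute ||v||^2 = v·v = 10.
Deficit = 10 − 74/9 = 16/9 ≥ 0, confirming Bessel's inequality. (The deficit equals ||v − Σ <v,e_j> e_j||^2, the squared distance from v to span{e_j}.)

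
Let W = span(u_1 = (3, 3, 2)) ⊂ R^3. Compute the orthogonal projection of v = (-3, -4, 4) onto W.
proj_W(v) = (-39/22, -39/22, -13/11)

Set up U = [u_1 | ... | u_1] ∈ R^(3×1). The projector onto W = col(U) is P = U (U^T U)^(-1) U^T.
Compute U^T U =
  [22],
and U^T v = (-13).
Solve U^T U · c = U^T v for the coefficients: c = (-13/22). The projection is proj_W(v) = U c.
Check: (v - proj_W(v)) · u_1 = 0  (should be 0).
Result: proj_W(v) = (-39/22, -39/22, -13/11).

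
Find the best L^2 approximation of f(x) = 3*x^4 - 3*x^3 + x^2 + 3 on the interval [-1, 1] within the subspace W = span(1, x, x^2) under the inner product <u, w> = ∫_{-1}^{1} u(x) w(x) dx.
g(x) = 25*x^2/7 - 9*x/5 + 96/35

The best approximation g ∈ W is the orthogonal projection of f onto W. Writing g = a_0 + a_1 x + a_2 x^2, the coefficients solve the normal equations G · a = b where
  G_{ij} = <φ_i, φ_j> and b_i = <f, φ_i>, with φ_0 = 1, φ_1 = x, φ_2 = x^2.
G =
  [2, 0, 2/3]
  [0, 2/3, 0]
  [2/3, 0, 2/5],
b = (118/15, -6/5, 114/35).
Solving gives a_0 = 96/35, a_1 = -9/5, a_2 = 25/7, so
  g(x) = 25*x^2/7 - 9*x/5 + 96/35.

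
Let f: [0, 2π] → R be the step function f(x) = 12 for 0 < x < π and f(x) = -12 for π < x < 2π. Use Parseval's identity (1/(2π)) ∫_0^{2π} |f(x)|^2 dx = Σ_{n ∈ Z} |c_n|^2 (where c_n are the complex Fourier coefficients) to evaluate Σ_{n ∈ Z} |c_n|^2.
Σ |c_n|^2 = 144

Parseval equates the L^2 energy of f (normalised by 1/(2π)) with the ℓ^2 sum of its Fourier coefficients: (1/(2π)) ∫_0^{2π} |f|^2 = Σ |c_n|^2.
Compute the left side: (1/(2π)) [∫_0^π 12^2 dx + ∫_π^{2π} (-12)^2 dx] = (1/(2π)) · (144π + 144π) = (144 + 144)/2 = 144.
So Σ_{n ∈ Z} |c_n|^2 = 144.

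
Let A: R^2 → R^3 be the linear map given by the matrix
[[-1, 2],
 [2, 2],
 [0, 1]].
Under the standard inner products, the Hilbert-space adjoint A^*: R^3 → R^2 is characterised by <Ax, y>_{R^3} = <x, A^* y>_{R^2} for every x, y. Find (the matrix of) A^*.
A^* = A^T =
[[-1, 2, 0],
 [2, 2, 1]]

For real matrices with standard dot products, the defining identity <Ax, y> = <x, A^* y> gives (Ax)^T y = x^T (A^*) y, i.e. x^T A^T y = x^T (A^*) y. Since this holds for all x, y, we must have A^* = A^T. Therefore
A^* =
[[-1, 2, 0],
 [2, 2, 1]].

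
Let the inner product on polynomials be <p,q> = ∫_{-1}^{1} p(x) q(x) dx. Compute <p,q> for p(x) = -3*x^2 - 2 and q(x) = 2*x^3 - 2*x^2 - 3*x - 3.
<p,q> = 346/15

Expand the product: p(x)·q(x) = -6*x^5 + 6*x^4 + 5*x^3 + 13*x^2 + 6*x + 6.
∫_{-1}^{1} of each monomial x^k gives [2/(k+1) if k even, 0 if k odd]. Integrating term-by-term (or equivalently evaluating the antiderivative F(x) = -x^6 + 6*x^5/5 + 5*x^4/4 + 13*x^3/3 + 3*x^2 + 6*x at the endpoints):
  F(1) − F(−1) = 887/60 − (-497/60) = 346/15.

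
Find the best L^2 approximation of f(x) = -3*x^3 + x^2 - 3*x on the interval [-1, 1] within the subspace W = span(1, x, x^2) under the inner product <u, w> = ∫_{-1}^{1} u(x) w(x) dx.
g(x) = x^2 - 24*x/5

The best approximation g ∈ W is the orthogonal projection of f onto W. Writing g = a_0 + a_1 x + a_2 x^2, the coefficients solve the normal equations G · a = b where
  G_{ij} = <φ_i, φ_j> and b_i = <f, φ_i>, with φ_0 = 1, φ_1 = x, φ_2 = x^2.
G =
  [2, 0, 2/3]
  [0, 2/3, 0]
  [2/3, 0, 2/5],
b = (2/3, -16/5, 2/5).
Solving gives a_0 = 0, a_1 = -24/5, a_2 = 1, so
  g(x) = x^2 - 24*x/5.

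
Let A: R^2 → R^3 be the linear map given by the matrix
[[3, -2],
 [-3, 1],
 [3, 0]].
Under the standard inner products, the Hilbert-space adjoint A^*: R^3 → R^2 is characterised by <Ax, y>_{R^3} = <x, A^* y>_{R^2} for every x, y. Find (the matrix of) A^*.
A^* = A^T =
[[3, -3, 3],
 [-2, 1, 0]]

For real matrices with standard dot products, the defining identity <Ax, y> = <x, A^* y> gives (Ax)^T y = x^T (A^*) y, i.e. x^T A^T y = x^T (A^*) y. Since this holds for all x, y, we must have A^* = A^T. Therefore
A^* =
[[3, -3, 3],
 [-2, 1, 0]].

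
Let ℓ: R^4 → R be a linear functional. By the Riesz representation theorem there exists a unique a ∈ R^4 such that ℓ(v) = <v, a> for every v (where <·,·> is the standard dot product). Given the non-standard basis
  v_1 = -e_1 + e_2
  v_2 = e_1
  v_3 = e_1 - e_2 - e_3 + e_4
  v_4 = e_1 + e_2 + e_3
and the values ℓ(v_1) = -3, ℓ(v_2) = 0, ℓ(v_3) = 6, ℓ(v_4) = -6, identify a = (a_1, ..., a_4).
a = (0, -3, -3, 0)

Write a = (a_1, ..., a_4) in the standard basis. For each basis vector v_i, ℓ(v_i) = <v_i, a> is a linear equation in the a_j's. Collect the n equations into a matrix system V a = ℓ, where row i of V is v_i (expressed in the standard basis). Since V is invertible (lower-triangular with 1s on the diagonal, up to permutation), solve by back-substitution:
  V =
[[-1, 1, 0, 0],
 [1, 0, 0, 0],
 [1, -1, -1, 1],
 [1, 1, 1, 0]]
  V a = (-3, 0, 6, -6)
Solving gives a = (0, -3, -3, 0).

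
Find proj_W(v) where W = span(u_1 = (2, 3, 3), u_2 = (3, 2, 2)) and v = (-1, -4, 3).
proj_W(v) = (-1, -1/2, -1/2)

Set up U = [u_1 | ... | u_2] ∈ R^(3×2). The projector onto W = col(U) is P = U (U^T U)^(-1) U^T.
Compute U^T U =
  [22, 18]
  [18, 17],
and U^T v = (-5, -5).
Solve U^T U · c = U^T v for the coefficients: c = (1/10, -2/5). The projection is proj_W(v) = U c.
Check: (v - proj_W(v)) · u_1 = 0  (should be 0).
Check: (v - proj_W(v)) · u_2 = 0  (should be 0).
Result: proj_W(v) = (-1, -1/2, -1/2).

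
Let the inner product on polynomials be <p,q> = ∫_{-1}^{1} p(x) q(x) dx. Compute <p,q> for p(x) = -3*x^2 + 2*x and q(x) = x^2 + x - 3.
<p,q> = 92/15

Expand the product: p(x)·q(x) = -3*x^4 - x^3 + 11*x^2 - 6*x.
∫_{-1}^{1} of each monomial x^k gives [2/(k+1) if k even, 0 if k odd]. Integrating term-by-term (or equivalently evaluating the antiderivative F(x) = -3*x^5/5 - x^4/4 + 11*x^3/3 - 3*x^2 at the endpoints):
  F(1) − F(−1) = -11/60 − (-379/60) = 92/15.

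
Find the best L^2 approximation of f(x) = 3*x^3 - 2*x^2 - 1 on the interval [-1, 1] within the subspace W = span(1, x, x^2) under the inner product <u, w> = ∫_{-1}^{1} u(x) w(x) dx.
g(x) = -2*x^2 + 9*x/5 - 1

The best approximation g ∈ W is the orthogonal projection of f onto W. Writing g = a_0 + a_1 x + a_2 x^2, the coefficients solve the normal equations G · a = b where
  G_{ij} = <φ_i, φ_j> and b_i = <f, φ_i>, with φ_0 = 1, φ_1 = x, φ_2 = x^2.
G =
  [2, 0, 2/3]
  [0, 2/3, 0]
  [2/3, 0, 2/5],
b = (-10/3, 6/5, -22/15).
Solving gives a_0 = -1, a_1 = 9/5, a_2 = -2, so
  g(x) = -2*x^2 + 9*x/5 - 1.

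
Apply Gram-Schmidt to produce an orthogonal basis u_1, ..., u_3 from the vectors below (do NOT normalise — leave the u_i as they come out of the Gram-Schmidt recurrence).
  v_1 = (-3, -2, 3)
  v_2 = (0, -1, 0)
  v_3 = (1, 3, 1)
Orthogonal basis:
  u_1 = (-3, -2, 3)
  u_2 = (3/11, -9/11, -3/11)
  u_3 = (1, 0, 1)

Apply the Gram-Schmidt recurrence
  u_1 = v_1
  u_i = v_i − Σ_{j<i} ((v_i · u_j) / (u_j · u_j)) · u_j.

Step by step this gives:
  u_1 = (-3, -2, 3)
  u_2 = (3/11, -9/11, -3/11)
  u_3 = (1, 0, 1)

Orthogonality check:
  u_2 · u_1 = 0 (should be 0)
  u_3 · u_1 = 0 (should be 0)
  u_3 · u_2 = 0 (should be 0)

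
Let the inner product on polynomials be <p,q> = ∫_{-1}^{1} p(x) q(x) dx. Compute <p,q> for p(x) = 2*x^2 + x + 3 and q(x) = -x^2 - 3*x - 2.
<p,q> = -292/15

Expand the product: p(x)·q(x) = -2*x^4 - 7*x^3 - 10*x^2 - 11*x - 6.
∫_{-1}^{1} of each monomial x^k gives [2/(k+1) if k even, 0 if k odd]. Integrating term-by-term (or equivalently evaluating the antiderivative F(x) = -2*x^5/5 - 7*x^4/4 - 10*x^3/3 - 11*x^2/2 - 6*x at the endpoints):
  F(1) − F(−1) = -1019/60 − (149/60) = -292/15.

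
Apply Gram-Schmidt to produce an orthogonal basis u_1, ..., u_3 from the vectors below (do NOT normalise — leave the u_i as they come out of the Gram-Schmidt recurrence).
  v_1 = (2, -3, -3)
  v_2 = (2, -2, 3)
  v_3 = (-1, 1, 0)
Orthogonal basis:
  u_1 = (2, -3, -3)
  u_2 = (21/11, -41/22, 69/22)
  u_3 = (-45/373, -36/373, 6/373)

Apply the Gram-Schmidt recurrence
  u_1 = v_1
  u_i = v_i − Σ_{j<i} ((v_i · u_j) / (u_j · u_j)) · u_j.

Step by step this gives:
  u_1 = (2, -3, -3)
  u_2 = (21/11, -41/22, 69/22)
  u_3 = (-45/373, -36/373, 6/373)

Orthogonality check:
  u_2 · u_1 = 0 (should be 0)
  u_3 · u_1 = 0 (should be 0)
  u_3 · u_2 = 0 (should be 0)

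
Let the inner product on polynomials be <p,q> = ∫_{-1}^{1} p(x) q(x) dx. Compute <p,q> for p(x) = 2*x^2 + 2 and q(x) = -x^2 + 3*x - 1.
<p,q> = -112/15

Expand the product: p(x)·q(x) = -2*x^4 + 6*x^3 - 4*x^2 + 6*x - 2.
∫_{-1}^{1} of each monomial x^k gives [2/(k+1) if k even, 0 if k odd]. Integrating term-by-term (or equivalently evaluating the antiderivative F(x) = -2*x^5/5 + 3*x^4/2 - 4*x^3/3 + 3*x^2 - 2*x at the endpoints):
  F(1) − F(−1) = 23/30 − (247/30) = -112/15.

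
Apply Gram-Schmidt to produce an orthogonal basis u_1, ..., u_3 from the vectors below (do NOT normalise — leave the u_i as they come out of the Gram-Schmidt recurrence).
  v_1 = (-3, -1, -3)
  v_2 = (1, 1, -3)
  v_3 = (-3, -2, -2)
Orthogonal basis:
  u_1 = (-3, -1, -3)
  u_2 = (34/19, 24/19, -42/19)
  u_3 = (15/46, -15/23, -5/46)

Apply the Gram-Schmidt recurrence
  u_1 = v_1
  u_i = v_i − Σ_{j<i} ((v_i · u_j) / (u_j · u_j)) · u_j.

Step by step this gives:
  u_1 = (-3, -1, -3)
  u_2 = (34/19, 24/19, -42/19)
  u_3 = (15/46, -15/23, -5/46)

Orthogonality check:
  u_2 · u_1 = 0 (should be 0)
  u_3 · u_1 = 0 (should be 0)
  u_3 · u_2 = 0 (should be 0)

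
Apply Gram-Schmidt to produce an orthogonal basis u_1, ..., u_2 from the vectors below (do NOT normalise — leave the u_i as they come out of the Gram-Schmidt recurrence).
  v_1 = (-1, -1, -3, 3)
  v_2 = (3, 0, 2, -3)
Orthogonal basis:
  u_1 = (-1, -1, -3, 3)
  u_2 = (21/10, -9/10, -7/10, -3/10)

Apply the Gram-Schmidt recurrence
  u_1 = v_1
  u_i = v_i − Σ_{j<i} ((v_i · u_j) / (u_j · u_j)) · u_j.

Step by step this gives:
  u_1 = (-1, -1, -3, 3)
  u_2 = (21/10, -9/10, -7/10, -3/10)

Orthogonality check:
  u_2 · u_1 = 0 (should be 0)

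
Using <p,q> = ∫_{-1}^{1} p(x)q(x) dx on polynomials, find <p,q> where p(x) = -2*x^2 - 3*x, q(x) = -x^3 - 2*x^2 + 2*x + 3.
<p,q> = -26/5

Expand the product: p(x)·q(x) = 2*x^5 + 7*x^4 + 2*x^3 - 12*x^2 - 9*x.
∫_{-1}^{1} of each monomial x^k gives [2/(k+1) if k even, 0 if k odd]. Integrating term-by-term (or equivalently evaluating the antiderivative F(x) = x^6/3 + 7*x^5/5 + x^4/2 - 4*x^3 - 9*x^2/2 at the endpoints):
  F(1) − F(−1) = -94/15 − (-16/15) = -26/5.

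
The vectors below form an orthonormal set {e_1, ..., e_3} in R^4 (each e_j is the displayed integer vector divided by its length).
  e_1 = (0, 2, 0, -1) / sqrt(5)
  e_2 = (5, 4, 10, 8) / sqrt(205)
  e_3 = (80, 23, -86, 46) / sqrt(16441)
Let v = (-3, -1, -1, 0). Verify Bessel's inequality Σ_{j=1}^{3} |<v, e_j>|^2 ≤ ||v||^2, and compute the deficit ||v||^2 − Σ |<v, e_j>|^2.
Σ |<v, e_j>|^2 = 2730/401; ||v||^2 = 11; deficit = 1681/401

Write each e_j = u_j / sqrt(<u_j, u_j>) where u_j is the displayed integer vector. Then <v, e_j> = <v, u_j> / sqrt(<u_j, u_j>), so |<v, e_j>|^2 = <v, u_j>^2 / <u_j, u_j>.
Coefficients: <v, e_1> = -2/sqrt(5), <v, e_2> = -29/sqrt(205), <v, e_3> = -177/sqrt(16441).
Square and sum: Σ |<v, e_j>|^2 = 2730/401.
Compute ||v||^2 = v·v = 11.
Deficit = 11 − 2730/401 = 1681/401 ≥ 0, confirming Bessel's inequality. (The deficit equals ||v − Σ <v,e_j> e_j||^2, the squared distance from v to span{e_j}.)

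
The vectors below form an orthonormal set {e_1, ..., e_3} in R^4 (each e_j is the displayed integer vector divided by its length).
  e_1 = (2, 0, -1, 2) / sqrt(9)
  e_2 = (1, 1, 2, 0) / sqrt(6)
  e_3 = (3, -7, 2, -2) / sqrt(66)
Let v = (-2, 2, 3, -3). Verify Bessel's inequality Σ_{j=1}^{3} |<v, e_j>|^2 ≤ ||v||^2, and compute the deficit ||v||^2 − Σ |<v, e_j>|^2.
Σ |<v, e_j>|^2 = 2549/99; ||v||^2 = 26; deficit = 25/99

Write each e_j = u_j / sqrt(<u_j, u_j>) where u_j is the displayed integer vector. Then <v, e_j> = <v, u_j> / sqrt(<u_j, u_j>), so |<v, e_j>|^2 = <v, u_j>^2 / <u_j, u_j>.
Coefficients: <v, e_1> = -13/sqrt(9), <v, e_2> = 6/sqrt(6), <v, e_3> = -8/sqrt(66).
Square and sum: Σ |<v, e_j>|^2 = 2549/99.
Compute ||v||^2 = v·v = 26.
Deficit = 26 − 2549/99 = 25/99 ≥ 0, confirming Bessel's inequality. (The deficit equals ||v − Σ <v,e_j> e_j||^2, the squared distance from v to span{e_j}.)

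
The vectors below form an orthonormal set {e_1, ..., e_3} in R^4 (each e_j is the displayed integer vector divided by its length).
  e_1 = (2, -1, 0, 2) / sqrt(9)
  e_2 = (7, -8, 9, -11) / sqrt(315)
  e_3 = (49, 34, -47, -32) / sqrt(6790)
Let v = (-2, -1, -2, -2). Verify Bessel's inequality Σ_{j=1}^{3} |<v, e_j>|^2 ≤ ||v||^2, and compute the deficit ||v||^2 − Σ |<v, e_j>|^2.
Σ |<v, e_j>|^2 = 539/97; ||v||^2 = 13; deficit = 722/97

Write each e_j = u_j / sqrt(<u_j, u_j>) where u_j is the displayed integer vector. Then <v, e_j> = <v, u_j> / sqrt(<u_j, u_j>), so |<v, e_j>|^2 = <v, u_j>^2 / <u_j, u_j>.
Coefficients: <v, e_1> = -7/sqrt(9), <v, e_2> = -2/sqrt(315), <v, e_3> = 26/sqrt(6790).
Square and sum: Σ |<v, e_j>|^2 = 539/97.
Compute ||v||^2 = v·v = 13.
Deficit = 13 − 539/97 = 722/97 ≥ 0, confirming Bessel's inequality. (The deficit equals ||v − Σ <v,e_j> e_j||^2, the squared distance from v to span{e_j}.)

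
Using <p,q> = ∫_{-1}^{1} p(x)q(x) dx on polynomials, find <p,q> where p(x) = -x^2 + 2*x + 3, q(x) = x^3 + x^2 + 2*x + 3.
<p,q> = 316/15

Expand the product: p(x)·q(x) = -x^5 + x^4 + 3*x^3 + 4*x^2 + 12*x + 9.
∫_{-1}^{1} of each monomial x^k gives [2/(k+1) if k even, 0 if k odd]. Integrating term-by-term (or equivalently evaluating the antiderivative F(x) = -x^6/6 + x^5/5 + 3*x^4/4 + 4*x^3/3 + 6*x^2 + 9*x at the endpoints):
  F(1) − F(−1) = 1027/60 − (-79/20) = 316/15.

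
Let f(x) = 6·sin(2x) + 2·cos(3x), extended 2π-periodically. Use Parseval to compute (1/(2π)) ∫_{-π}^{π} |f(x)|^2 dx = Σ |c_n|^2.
Σ |c_n|^2 = 20

Expand |f|^2 and use orthogonality of {sin(nx), cos(mx)} on [-π, π]:
  ∫_{-π}^{π} sin(nx)^2 dx = π, ∫ cos(mx)^2 dx = π, and cross terms integrate to 0.
So ∫_{-π}^{π} f(x)^2 dx = 6^2 · π + 2^2 · π = (36 + 4)π.
Divide by 2π: (36 + 4)/2 = 20.
By Parseval, this equals Σ |c_n|^2.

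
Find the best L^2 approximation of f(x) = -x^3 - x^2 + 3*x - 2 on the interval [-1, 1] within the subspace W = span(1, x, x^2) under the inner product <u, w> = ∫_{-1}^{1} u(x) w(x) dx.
g(x) = -x^2 + 12*x/5 - 2

The best approximation g ∈ W is the orthogonal projection of f onto W. Writing g = a_0 + a_1 x + a_2 x^2, the coefficients solve the normal equations G · a = b where
  G_{ij} = <φ_i, φ_j> and b_i = <f, φ_i>, with φ_0 = 1, φ_1 = x, φ_2 = x^2.
G =
  [2, 0, 2/3]
  [0, 2/3, 0]
  [2/3, 0, 2/5],
b = (-14/3, 8/5, -26/15).
Solving gives a_0 = -2, a_1 = 12/5, a_2 = -1, so
  g(x) = -x^2 + 12*x/5 - 2.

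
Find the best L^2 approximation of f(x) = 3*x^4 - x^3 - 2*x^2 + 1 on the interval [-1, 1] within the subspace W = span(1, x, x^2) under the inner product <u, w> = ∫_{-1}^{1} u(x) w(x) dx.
g(x) = 4*x^2/7 - 3*x/5 + 26/35

The best approximation g ∈ W is the orthogonal projection of f onto W. Writing g = a_0 + a_1 x + a_2 x^2, the coefficients solve the normal equations G · a = b where
  G_{ij} = <φ_i, φ_j> and b_i = <f, φ_i>, with φ_0 = 1, φ_1 = x, φ_2 = x^2.
G =
  [2, 0, 2/3]
  [0, 2/3, 0]
  [2/3, 0, 2/5],
b = (28/15, -2/5, 76/105).
Solving gives a_0 = 26/35, a_1 = -3/5, a_2 = 4/7, so
  g(x) = 4*x^2/7 - 3*x/5 + 26/35.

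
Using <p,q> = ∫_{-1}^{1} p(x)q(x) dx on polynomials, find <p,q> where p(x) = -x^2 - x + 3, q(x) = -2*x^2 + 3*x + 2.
<p,q> = 82/15

Expand the product: p(x)·q(x) = 2*x^4 - x^3 - 11*x^2 + 7*x + 6.
∫_{-1}^{1} of each monomial x^k gives [2/(k+1) if k even, 0 if k odd]. Integrating term-by-term (or equivalently evaluating the antiderivative F(x) = 2*x^5/5 - x^4/4 - 11*x^3/3 + 7*x^2/2 + 6*x at the endpoints):
  F(1) − F(−1) = 359/60 − (31/60) = 82/15.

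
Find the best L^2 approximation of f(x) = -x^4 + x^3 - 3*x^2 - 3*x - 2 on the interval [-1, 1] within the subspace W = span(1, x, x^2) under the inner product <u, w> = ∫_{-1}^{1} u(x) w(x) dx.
g(x) = -27*x^2/7 - 12*x/5 - 67/35

The best approximation g ∈ W is the orthogonal projection of f onto W. Writing g = a_0 + a_1 x + a_2 x^2, the coefficients solve the normal equations G · a = b where
  G_{ij} = <φ_i, φ_j> and b_i = <f, φ_i>, with φ_0 = 1, φ_1 = x, φ_2 = x^2.
G =
  [2, 0, 2/3]
  [0, 2/3, 0]
  [2/3, 0, 2/5],
b = (-32/5, -8/5, -296/105).
Solving gives a_0 = -67/35, a_1 = -12/5, a_2 = -27/7, so
  g(x) = -27*x^2/7 - 12*x/5 - 67/35.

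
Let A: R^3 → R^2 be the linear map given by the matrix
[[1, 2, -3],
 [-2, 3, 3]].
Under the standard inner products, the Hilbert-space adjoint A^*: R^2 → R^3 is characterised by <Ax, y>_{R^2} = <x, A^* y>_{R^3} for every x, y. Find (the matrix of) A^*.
A^* = A^T =
[[1, -2],
 [2, 3],
 [-3, 3]]

For real matrices with standard dot products, the defining identity <Ax, y> = <x, A^* y> gives (Ax)^T y = x^T (A^*) y, i.e. x^T A^T y = x^T (A^*) y. Since this holds for all x, y, we must have A^* = A^T. Therefore
A^* =
[[1, -2],
 [2, 3],
 [-3, 3]].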